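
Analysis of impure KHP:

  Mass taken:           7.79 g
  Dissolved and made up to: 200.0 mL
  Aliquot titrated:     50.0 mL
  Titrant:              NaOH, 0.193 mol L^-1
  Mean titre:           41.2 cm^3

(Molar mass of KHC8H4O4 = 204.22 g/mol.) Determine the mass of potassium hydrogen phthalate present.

KHC8H4O4 + NaOH → KNaC8H4O4 + H2O
n(NaOH) per titration = 0.0412 × 0.193 = 7.95 × 10^-3 mol
n(KHC8H4O4) in each aliquot = 7.95 × 10^-3 mol (1:1 ratio)
n(KHC8H4O4) in the whole flask = 7.95 × 10^-3 × 200.0/50.0 = 0.0318 mol
mass of KHC8H4O4 = 0.0318 × 204.22 = 6.50 g

6.50 g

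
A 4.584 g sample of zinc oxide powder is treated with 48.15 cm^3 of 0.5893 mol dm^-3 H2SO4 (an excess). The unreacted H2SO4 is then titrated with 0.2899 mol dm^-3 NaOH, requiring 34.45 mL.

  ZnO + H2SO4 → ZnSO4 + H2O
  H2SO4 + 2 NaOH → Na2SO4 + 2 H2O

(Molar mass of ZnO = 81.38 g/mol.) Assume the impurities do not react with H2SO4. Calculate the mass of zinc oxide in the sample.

1.903 g

n(H2SO4) added = 0.04815 × 0.5893 = 0.02837 mol
n(NaOH) used in back-titration = 0.03445 × 0.2899 = 9.987 × 10^-3 mol
From the 1:2 ratio, n(H2SO4) left over = 1/2 × 9.987 × 10^-3 = 4.994 × 10^-3 mol
n(H2SO4) consumed by analyte = 0.02837 − 4.994 × 10^-3 = 0.02338 mol
n(ZnO) = 0.02338 mol (1:1 ratio)
mass of ZnO = 0.02338 × 81.38 = 1.903 g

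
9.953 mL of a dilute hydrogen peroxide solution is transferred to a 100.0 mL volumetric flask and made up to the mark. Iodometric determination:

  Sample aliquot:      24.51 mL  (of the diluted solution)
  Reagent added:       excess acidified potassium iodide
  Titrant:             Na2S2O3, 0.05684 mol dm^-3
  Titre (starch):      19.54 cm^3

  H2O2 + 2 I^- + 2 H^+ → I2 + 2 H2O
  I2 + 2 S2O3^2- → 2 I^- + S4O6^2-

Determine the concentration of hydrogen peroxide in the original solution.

0.2276 mol/L

n(S2O3^2-) = 0.01954 × 0.05684 = 1.111 × 10^-3 mol
n(I2) = n(S2O3^2-)/2 = 5.553 × 10^-4 mol
n(H2O2) in the aliquot = 5.553 × 10^-4 mol (1:1 ratio)
[H2O2]_dilute = 5.553 × 10^-4 / 0.02451 = 0.02266 mol/L
[H2O2]_original = 0.02266 × 100.0/9.953 = 0.2276 mol/L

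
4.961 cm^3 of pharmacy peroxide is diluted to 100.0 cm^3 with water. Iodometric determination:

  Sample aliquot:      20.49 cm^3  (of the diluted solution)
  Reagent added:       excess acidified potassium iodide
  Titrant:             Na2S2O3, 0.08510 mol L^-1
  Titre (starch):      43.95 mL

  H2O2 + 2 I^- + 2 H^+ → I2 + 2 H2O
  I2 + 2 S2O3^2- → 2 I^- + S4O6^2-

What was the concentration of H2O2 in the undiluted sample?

1.840 mol/L

n(S2O3^2-) = 0.04395 × 0.08510 = 3.740 × 10^-3 mol
n(I2) = n(S2O3^2-)/2 = 1.870 × 10^-3 mol
n(H2O2) in the aliquot = 1.870 × 10^-3 mol (1:1 ratio)
[H2O2]_dilute = 1.870 × 10^-3 / 0.02049 = 0.09127 mol/L
[H2O2]_original = 0.09127 × 100.0/4.961 = 1.840 mol/L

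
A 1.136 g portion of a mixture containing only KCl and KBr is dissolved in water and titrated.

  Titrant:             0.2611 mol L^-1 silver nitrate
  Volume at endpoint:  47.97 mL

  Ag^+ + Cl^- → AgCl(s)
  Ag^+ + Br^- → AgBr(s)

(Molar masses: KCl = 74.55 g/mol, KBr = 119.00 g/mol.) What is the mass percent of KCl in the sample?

52.33 %

n(AgNO3) = 0.04797 × 0.2611 = 0.01252 mol
Let x = n(KCl), y = n(KBr).
Titrant: 1x + 1y = 0.01252;  mass: 74.55x + 119.00y = 1.136
Solving, x = 7.975 × 10^-3 mol, y = 4.550 × 10^-3 mol
mass of KCl = 7.975 × 10^-3 × 74.55 = 0.5945 g
% KCl = 0.5945 / 1.136 × 100 = 52.33 %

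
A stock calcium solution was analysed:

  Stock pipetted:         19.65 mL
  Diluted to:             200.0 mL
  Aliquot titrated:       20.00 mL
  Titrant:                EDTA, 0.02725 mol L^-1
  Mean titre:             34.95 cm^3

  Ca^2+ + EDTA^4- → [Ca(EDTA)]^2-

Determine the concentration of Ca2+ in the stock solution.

0.4847 mol/L

n(EDTA) = 0.03495 × 0.02725 = 9.524 × 10^-4 mol
n(Ca2+) in the aliquot = 9.524 × 10^-4 mol (1:1 ratio)
[Ca2+]_dilute = 9.524 × 10^-4 / 0.02000 = 0.04762 mol/L
Dilution factor = 200.0 / 19.65 = 10.18
[Ca2+]_stock = 0.04762 × 10.18 = 0.4847 mol/L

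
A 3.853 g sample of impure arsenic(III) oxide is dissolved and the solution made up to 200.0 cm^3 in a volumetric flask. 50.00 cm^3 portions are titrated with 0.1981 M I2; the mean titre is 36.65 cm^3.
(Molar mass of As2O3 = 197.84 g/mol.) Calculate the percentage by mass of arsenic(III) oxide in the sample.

As2O3 + 2 I2 + 2 H2O → As2O5 + 4 HI
n(I2) per titration = 0.03665 × 0.1981 = 7.260 × 10^-3 mol
From the 1:2 ratio, n(As2O3) in each aliquot = 1/2 × 7.260 × 10^-3 = 3.630 × 10^-3 mol
n(As2O3) in the whole flask = 3.630 × 10^-3 × 200.0/50.00 = 0.01452 mol
mass of As2O3 = 0.01452 × 197.84 = 2.873 g
% As2O3 = 2.873 / 3.853 × 100 = 74.56 %

74.56 %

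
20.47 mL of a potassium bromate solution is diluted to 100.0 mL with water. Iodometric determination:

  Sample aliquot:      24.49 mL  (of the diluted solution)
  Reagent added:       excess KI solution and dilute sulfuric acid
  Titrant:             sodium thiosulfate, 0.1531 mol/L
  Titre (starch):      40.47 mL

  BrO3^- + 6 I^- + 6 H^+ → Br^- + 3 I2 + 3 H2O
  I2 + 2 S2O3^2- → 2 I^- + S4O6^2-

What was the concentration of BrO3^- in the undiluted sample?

0.2060 mol/L

n(S2O3^2-) = 0.04047 × 0.1531 = 6.196 × 10^-3 mol
n(I2) = n(S2O3^2-)/2 = 3.098 × 10^-3 mol
From the 1:3 ratio, n(BrO3^-) in the aliquot = 1/3 × 3.098 × 10^-3 = 1.033 × 10^-3 mol
[BrO3^-]_dilute = 1.033 × 10^-3 / 0.02449 = 0.04217 mol/L
[BrO3^-]_original = 0.04217 × 100.0/20.47 = 0.2060 mol/L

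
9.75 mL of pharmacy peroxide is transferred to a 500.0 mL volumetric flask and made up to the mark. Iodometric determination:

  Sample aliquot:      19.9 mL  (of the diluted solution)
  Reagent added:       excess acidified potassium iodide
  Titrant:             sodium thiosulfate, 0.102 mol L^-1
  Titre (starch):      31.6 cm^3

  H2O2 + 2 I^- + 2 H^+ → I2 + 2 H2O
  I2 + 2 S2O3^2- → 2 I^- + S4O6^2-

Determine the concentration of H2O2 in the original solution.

4.15 mol/L

n(S2O3^2-) = 0.0316 × 0.102 = 3.22 × 10^-3 mol
n(I2) = n(S2O3^2-)/2 = 1.61 × 10^-3 mol
n(H2O2) in the aliquot = 1.61 × 10^-3 mol (1:1 ratio)
[H2O2]_dilute = 1.61 × 10^-3 / 0.0199 = 0.0810 mol/L
[H2O2]_original = 0.0810 × 500.0/9.75 = 4.15 mol/L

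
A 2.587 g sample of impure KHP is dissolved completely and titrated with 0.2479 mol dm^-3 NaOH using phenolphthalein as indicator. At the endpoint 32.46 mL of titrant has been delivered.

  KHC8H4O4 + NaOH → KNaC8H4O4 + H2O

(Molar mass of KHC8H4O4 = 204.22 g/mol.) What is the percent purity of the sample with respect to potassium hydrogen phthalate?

63.52 %

n(NaOH) = 0.03246 L × 0.2479 mol/L = 8.047 × 10^-3 mol
n(KHC8H4O4) = 8.047 × 10^-3 mol (1:1 ratio)
mass of KHC8H4O4 = 8.047 × 10^-3 × 204.22 g/mol = 1.643 g
% KHC8H4O4 = 1.643 / 2.587 × 100 = 63.52 %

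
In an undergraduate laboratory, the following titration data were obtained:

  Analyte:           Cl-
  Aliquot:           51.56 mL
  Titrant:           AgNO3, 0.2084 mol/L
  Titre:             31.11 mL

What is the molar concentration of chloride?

0.1257 mol/L

Ag^+ + Cl^- → AgCl(s)
n(AgNO3) = 0.03111 L × 0.2084 mol/L = 6.483 × 10^-3 mol
n(Cl-) = 6.483 × 10^-3 mol (1:1 mole ratio)
[Cl-] = 6.483 × 10^-3 mol / 0.05156 L = 0.1257 mol/L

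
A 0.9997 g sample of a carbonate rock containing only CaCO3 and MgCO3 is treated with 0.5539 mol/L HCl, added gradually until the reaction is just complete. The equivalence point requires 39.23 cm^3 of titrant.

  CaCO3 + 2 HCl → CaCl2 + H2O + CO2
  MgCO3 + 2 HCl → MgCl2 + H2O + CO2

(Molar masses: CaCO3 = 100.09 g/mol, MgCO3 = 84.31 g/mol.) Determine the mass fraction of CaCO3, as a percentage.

n(HCl) = 0.03923 × 0.5539 = 0.02173 mol
Let x = n(CaCO3), y = n(MgCO3).
Titrant: 2x + 2y = 0.02173;  mass: 100.09x + 84.31y = 0.9997
Solving, x = 5.304 × 10^-3 mol, y = 5.561 × 10^-3 mol
mass of CaCO3 = 5.304 × 10^-3 × 100.09 = 0.5309 g
% CaCO3 = 0.5309 / 0.9997 × 100 = 53.10 %

53.10 %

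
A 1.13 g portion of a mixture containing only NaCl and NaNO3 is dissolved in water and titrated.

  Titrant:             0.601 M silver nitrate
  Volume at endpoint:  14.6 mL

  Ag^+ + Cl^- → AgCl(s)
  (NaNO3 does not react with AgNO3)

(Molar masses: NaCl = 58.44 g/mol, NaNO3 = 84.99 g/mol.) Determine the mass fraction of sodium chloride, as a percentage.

45.4 %

n(AgNO3) = 0.0146 × 0.601 = 8.77 × 10^-3 mol
Let x = n(NaCl), y = n(NaNO3).
Titrant: 1x = 8.77 × 10^-3;  mass: 58.44x + 84.99y = 1.13
Solving, x = 8.77 × 10^-3 mol, y = 7.26 × 10^-3 mol
mass of NaCl = 8.77 × 10^-3 × 58.44 = 0.513 g
% NaCl = 0.513 / 1.13 × 100 = 45.4 %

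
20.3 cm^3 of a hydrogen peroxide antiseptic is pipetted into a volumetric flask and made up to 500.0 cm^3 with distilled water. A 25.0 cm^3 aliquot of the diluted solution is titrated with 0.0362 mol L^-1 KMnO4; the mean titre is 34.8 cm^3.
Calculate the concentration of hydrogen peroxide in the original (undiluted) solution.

2 MnO4^- + 5 H2O2 + 6 H^+ → 2 Mn^2+ + 5 O2 + 8 H2O
n(KMnO4) = 0.0348 × 0.0362 = 1.26 × 10^-3 mol
From the 5:2 ratio, n(H2O2) in the aliquot = 5/2 × 1.26 × 10^-3 = 3.15 × 10^-3 mol
[H2O2]_dilute = 3.15 × 10^-3 / 0.0250 = 0.126 mol/L
Dilution factor = 500.0 / 20.3 = 24.63
[H2O2]_stock = 0.126 × 24.63 = 3.10 mol/L

3.10 mol/L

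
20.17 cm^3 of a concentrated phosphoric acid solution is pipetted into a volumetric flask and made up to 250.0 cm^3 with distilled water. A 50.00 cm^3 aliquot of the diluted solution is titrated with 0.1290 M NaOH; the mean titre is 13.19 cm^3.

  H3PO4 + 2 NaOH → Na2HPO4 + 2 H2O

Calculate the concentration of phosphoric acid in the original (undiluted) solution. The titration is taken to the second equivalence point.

0.2109 M

n(NaOH) = 0.01319 × 0.1290 = 1.702 × 10^-3 mol
From the 1:2 ratio, n(H3PO4) in the aliquot = 1/2 × 1.702 × 10^-3 = 8.508 × 10^-4 mol
[H3PO4]_dilute = 8.508 × 10^-4 / 0.05000 = 0.01702 mol/L
Dilution factor = 250.0 / 20.17 = 12.39
[H3PO4]_stock = 0.01702 × 12.39 = 0.2109 mol/L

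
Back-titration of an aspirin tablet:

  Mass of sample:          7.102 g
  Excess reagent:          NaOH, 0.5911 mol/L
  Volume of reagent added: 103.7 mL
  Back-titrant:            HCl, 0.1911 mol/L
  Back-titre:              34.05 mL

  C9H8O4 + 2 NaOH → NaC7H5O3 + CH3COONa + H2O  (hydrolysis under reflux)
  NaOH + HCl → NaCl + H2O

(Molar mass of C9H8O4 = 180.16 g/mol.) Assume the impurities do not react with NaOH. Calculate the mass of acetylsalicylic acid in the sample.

4.935 g

n(NaOH) added = 0.1037 × 0.5911 = 0.06130 mol
n(HCl) used in back-titration = 0.03405 × 0.1911 = 6.507 × 10^-3 mol
n(NaOH) left over = 6.507 × 10^-3 mol (1:1 ratio)
n(NaOH) consumed by analyte = 0.06130 − 6.507 × 10^-3 = 0.05479 mol
From the 1:2 ratio, n(C9H8O4) = 1/2 × 0.05479 = 0.02740 mol
mass of C9H8O4 = 0.02740 × 180.16 = 4.935 g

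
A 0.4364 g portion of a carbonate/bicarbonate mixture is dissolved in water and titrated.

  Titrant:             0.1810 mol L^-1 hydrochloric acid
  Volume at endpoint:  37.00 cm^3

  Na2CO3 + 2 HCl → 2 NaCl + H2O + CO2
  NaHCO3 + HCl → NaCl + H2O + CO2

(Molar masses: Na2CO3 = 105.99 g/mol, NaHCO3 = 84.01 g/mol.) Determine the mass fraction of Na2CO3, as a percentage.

49.42 %

n(HCl) = 0.03700 × 0.1810 = 6.697 × 10^-3 mol
Let x = n(Na2CO3), y = n(NaHCO3).
Titrant: 2x + 1y = 6.697 × 10^-3;  mass: 105.99x + 84.01y = 0.4364
Solving, x = 2.035 × 10^-3 mol, y = 2.628 × 10^-3 mol
mass of Na2CO3 = 2.035 × 10^-3 × 105.99 = 0.2157 g
% Na2CO3 = 0.2157 / 0.4364 × 100 = 49.42 %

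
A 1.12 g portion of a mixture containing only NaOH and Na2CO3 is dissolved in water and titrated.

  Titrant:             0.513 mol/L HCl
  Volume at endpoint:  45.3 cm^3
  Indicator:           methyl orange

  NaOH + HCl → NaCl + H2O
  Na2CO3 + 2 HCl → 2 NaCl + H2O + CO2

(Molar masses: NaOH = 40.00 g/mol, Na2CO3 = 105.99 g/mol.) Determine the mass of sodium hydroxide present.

n(HCl) = 0.0453 × 0.513 = 0.0232 mol
Let x = n(NaOH), y = n(Na2CO3).
Titrant: 1x + 2y = 0.0232;  mass: 40.00x + 105.99y = 1.12
Solving, x = 8.58 × 10^-3 mol, y = 7.33 × 10^-3 mol
mass of NaOH = 8.58 × 10^-3 × 40.00 = 0.343 g

0.343 g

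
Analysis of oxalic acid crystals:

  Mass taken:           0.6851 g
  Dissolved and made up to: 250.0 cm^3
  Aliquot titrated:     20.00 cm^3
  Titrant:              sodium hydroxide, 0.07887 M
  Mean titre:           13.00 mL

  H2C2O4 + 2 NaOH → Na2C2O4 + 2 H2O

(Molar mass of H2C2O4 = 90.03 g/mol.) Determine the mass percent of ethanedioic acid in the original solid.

n(NaOH) per titration = 0.01300 × 0.07887 = 1.025 × 10^-3 mol
From the 1:2 ratio, n(H2C2O4) in each aliquot = 1/2 × 1.025 × 10^-3 = 5.127 × 10^-4 mol
n(H2C2O4) in the whole flask = 5.127 × 10^-4 × 250.0/20.00 = 6.408 × 10^-3 mol
mass of H2C2O4 = 6.408 × 10^-3 × 90.03 = 0.5769 g
% H2C2O4 = 0.5769 / 0.6851 × 100 = 84.21 %

84.21 %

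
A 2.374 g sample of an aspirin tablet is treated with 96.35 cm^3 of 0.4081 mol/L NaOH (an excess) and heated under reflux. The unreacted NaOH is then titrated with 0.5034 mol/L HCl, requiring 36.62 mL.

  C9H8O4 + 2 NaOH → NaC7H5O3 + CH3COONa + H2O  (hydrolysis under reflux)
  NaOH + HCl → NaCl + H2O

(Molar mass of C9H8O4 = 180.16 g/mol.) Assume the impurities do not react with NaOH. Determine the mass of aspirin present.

1.881 g

n(NaOH) added = 0.09635 × 0.4081 = 0.03932 mol
n(HCl) used in back-titration = 0.03662 × 0.5034 = 0.01843 mol
n(NaOH) left over = 0.01843 mol (1:1 ratio)
n(NaOH) consumed by analyte = 0.03932 − 0.01843 = 0.02089 mol
From the 1:2 ratio, n(C9H8O4) = 1/2 × 0.02089 = 0.01044 mol
mass of C9H8O4 = 0.01044 × 180.16 = 1.881 g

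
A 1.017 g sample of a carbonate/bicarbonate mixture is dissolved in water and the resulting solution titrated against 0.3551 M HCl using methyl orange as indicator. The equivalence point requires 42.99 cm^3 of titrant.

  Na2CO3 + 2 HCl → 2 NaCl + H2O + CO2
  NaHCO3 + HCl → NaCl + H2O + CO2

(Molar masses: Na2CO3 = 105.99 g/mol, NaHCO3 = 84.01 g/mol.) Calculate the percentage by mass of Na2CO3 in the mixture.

44.60 %

n(HCl) = 0.04299 × 0.3551 = 0.01527 mol
Let x = n(Na2CO3), y = n(NaHCO3).
Titrant: 2x + 1y = 0.01527;  mass: 105.99x + 84.01y = 1.017
Solving, x = 4.280 × 10^-3 mol, y = 6.706 × 10^-3 mol
mass of Na2CO3 = 4.280 × 10^-3 × 105.99 = 0.4536 g
% Na2CO3 = 0.4536 / 1.017 × 100 = 44.60 %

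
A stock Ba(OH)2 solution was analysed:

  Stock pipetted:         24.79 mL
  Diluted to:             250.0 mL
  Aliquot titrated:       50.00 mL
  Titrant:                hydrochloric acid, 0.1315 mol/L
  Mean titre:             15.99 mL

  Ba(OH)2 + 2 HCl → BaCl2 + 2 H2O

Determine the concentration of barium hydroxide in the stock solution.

n(HCl) = 0.01599 × 0.1315 = 2.103 × 10^-3 mol
From the 1:2 ratio, n(Ba(OH)2) in the aliquot = 1/2 × 2.103 × 10^-3 = 1.051 × 10^-3 mol
[Ba(OH)2]_dilute = 1.051 × 10^-3 / 0.05000 = 0.02103 mol/L
Dilution factor = 250.0 / 24.79 = 10.08
[Ba(OH)2]_stock = 0.02103 × 10.08 = 0.2120 mol/L

0.2120 mol/L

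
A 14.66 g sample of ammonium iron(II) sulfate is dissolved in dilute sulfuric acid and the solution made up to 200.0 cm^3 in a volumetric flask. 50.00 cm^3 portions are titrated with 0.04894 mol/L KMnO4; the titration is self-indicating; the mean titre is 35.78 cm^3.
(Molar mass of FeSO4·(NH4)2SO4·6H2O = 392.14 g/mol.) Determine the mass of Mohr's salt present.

MnO4^- + 5 Fe^2+ + 8 H^+ → Mn^2+ + 5 Fe^3+ + 4 H2O
n(KMnO4) per titration = 0.03578 × 0.04894 = 1.751 × 10^-3 mol
From the 5:1 ratio, n(FeSO4·(NH4)2SO4·6H2O) in each aliquot = 5/1 × 1.751 × 10^-3 = 8.755 × 10^-3 mol
n(FeSO4·(NH4)2SO4·6H2O) in the whole flask = 8.755 × 10^-3 × 200.0/50.00 = 0.03502 mol
mass of FeSO4·(NH4)2SO4·6H2O = 0.03502 × 392.14 = 13.73 g

13.73 g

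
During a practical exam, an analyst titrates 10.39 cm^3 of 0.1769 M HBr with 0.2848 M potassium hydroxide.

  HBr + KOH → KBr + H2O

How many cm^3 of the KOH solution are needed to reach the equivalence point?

6.454 mL

n(HBr) = 0.01039 L × 0.1769 mol/L = 1.838 × 10^-3 mol
n(KOH) = 1.838 × 10^-3 mol (1:1 stoichiometry)
V(KOH) = 1.838 × 10^-3 mol / 0.2848 mol/L = 0.006454 L = 6.454 mL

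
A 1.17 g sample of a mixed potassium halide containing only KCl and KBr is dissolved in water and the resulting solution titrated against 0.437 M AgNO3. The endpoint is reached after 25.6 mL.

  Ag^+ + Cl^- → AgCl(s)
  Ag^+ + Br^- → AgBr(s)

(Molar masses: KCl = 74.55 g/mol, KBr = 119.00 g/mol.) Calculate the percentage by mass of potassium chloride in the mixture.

23.1 %

n(AgNO3) = 0.0256 × 0.437 = 0.0112 mol
Let x = n(KCl), y = n(KBr).
Titrant: 1x + 1y = 0.0112;  mass: 74.55x + 119.00y = 1.17
Solving, x = 3.63 × 10^-3 mol, y = 7.56 × 10^-3 mol
mass of KCl = 3.63 × 10^-3 × 74.55 = 0.270 g
% KCl = 0.270 / 1.17 × 100 = 23.1 %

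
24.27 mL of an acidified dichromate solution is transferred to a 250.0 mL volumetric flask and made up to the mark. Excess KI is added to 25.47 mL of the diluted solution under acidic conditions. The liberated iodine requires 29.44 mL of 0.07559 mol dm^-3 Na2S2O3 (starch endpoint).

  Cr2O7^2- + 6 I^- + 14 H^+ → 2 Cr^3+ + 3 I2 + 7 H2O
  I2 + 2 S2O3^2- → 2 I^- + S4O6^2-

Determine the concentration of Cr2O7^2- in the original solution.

0.1500 mol/L

n(S2O3^2-) = 0.02944 × 0.07559 = 2.225 × 10^-3 mol
n(I2) = n(S2O3^2-)/2 = 1.113 × 10^-3 mol
From the 1:3 ratio, n(Cr2O7^2-) in the aliquot = 1/3 × 1.113 × 10^-3 = 3.709 × 10^-4 mol
[Cr2O7^2-]_dilute = 3.709 × 10^-4 / 0.02547 = 0.01456 mol/L
[Cr2O7^2-]_original = 0.01456 × 250.0/24.27 = 0.1500 mol/L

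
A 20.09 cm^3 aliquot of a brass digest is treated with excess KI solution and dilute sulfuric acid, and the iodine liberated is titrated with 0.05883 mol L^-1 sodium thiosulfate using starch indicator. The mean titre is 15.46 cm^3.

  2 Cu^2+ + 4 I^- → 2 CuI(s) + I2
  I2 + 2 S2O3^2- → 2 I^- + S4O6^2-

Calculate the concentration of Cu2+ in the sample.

0.04527 mol/L

n(S2O3^2-) = 0.01546 × 0.05883 = 9.095 × 10^-4 mol
n(I2) = n(S2O3^2-)/2 = 4.548 × 10^-4 mol
From the 2:1 ratio, n(Cu2+) in the aliquot = 2/1 × 4.548 × 10^-4 = 9.095 × 10^-4 mol
[Cu2+] = 9.095 × 10^-4 / 0.02009 = 0.04527 mol/L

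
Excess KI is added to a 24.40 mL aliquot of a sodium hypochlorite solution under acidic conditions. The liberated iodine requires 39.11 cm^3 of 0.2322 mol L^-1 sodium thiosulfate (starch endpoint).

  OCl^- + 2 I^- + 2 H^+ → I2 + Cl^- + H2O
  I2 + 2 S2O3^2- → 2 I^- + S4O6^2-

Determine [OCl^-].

0.1861 mol/L

n(S2O3^2-) = 0.03911 × 0.2322 = 9.081 × 10^-3 mol
n(I2) = n(S2O3^2-)/2 = 4.541 × 10^-3 mol
n(OCl^-) in the aliquot = 4.541 × 10^-3 mol (1:1 ratio)
[OCl^-] = 4.541 × 10^-3 / 0.02440 = 0.1861 mol/L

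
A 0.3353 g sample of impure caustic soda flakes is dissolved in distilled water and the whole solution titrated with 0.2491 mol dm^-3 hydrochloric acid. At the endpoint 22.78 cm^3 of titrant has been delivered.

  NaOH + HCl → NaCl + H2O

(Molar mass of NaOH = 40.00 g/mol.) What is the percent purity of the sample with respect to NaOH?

67.69 %

n(HCl) = 0.02278 L × 0.2491 mol/L = 5.674 × 10^-3 mol
n(NaOH) = 5.674 × 10^-3 mol (1:1 ratio)
mass of NaOH = 5.674 × 10^-3 × 40.00 g/mol = 0.2270 g
% NaOH = 0.2270 / 0.3353 × 100 = 67.69 %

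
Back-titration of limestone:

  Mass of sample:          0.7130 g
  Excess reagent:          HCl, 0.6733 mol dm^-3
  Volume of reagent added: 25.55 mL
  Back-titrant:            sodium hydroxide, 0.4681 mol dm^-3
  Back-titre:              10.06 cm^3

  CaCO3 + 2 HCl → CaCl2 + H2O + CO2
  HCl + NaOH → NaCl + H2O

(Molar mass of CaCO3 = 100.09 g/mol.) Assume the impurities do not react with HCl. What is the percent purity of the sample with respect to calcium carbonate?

87.69 %

n(HCl) added = 0.02555 × 0.6733 = 0.01720 mol
n(NaOH) used in back-titration = 0.01006 × 0.4681 = 4.709 × 10^-3 mol
n(HCl) left over = 4.709 × 10^-3 mol (1:1 ratio)
n(HCl) consumed by analyte = 0.01720 − 4.709 × 10^-3 = 0.01249 mol
From the 1:2 ratio, n(CaCO3) = 1/2 × 0.01249 = 6.247 × 10^-3 mol
mass of CaCO3 = 6.247 × 10^-3 × 100.09 = 0.6252 g
% CaCO3 = 0.6252 / 0.7130 × 100 = 87.69 %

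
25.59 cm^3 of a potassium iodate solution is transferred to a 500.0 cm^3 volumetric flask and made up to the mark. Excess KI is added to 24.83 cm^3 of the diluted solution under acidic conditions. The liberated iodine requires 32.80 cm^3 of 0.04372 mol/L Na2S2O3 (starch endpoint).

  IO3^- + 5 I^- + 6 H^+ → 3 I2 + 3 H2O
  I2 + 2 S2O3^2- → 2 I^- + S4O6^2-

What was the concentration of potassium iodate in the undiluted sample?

n(S2O3^2-) = 0.03280 × 0.04372 = 1.434 × 10^-3 mol
n(I2) = n(S2O3^2-)/2 = 7.170 × 10^-4 mol
From the 1:3 ratio, n(IO3^-) in the aliquot = 1/3 × 7.170 × 10^-4 = 2.390 × 10^-4 mol
[IO3^-]_dilute = 2.390 × 10^-4 / 0.02483 = 0.009626 mol/L
[IO3^-]_original = 0.009626 × 500.0/25.59 = 0.1881 mol/L

0.1881 mol/L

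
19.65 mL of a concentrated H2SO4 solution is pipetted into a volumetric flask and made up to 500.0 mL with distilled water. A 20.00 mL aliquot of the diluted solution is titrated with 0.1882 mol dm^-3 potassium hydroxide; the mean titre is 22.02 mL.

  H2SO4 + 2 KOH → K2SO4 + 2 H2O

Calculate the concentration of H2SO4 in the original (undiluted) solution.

2.636 mol/L

n(KOH) = 0.02202 × 0.1882 = 4.144 × 10^-3 mol
From the 1:2 ratio, n(H2SO4) in the aliquot = 1/2 × 4.144 × 10^-3 = 2.072 × 10^-3 mol
[H2SO4]_dilute = 2.072 × 10^-3 / 0.02000 = 0.1036 mol/L
Dilution factor = 500.0 / 19.65 = 25.45
[H2SO4]_stock = 0.1036 × 25.45 = 2.636 mol/L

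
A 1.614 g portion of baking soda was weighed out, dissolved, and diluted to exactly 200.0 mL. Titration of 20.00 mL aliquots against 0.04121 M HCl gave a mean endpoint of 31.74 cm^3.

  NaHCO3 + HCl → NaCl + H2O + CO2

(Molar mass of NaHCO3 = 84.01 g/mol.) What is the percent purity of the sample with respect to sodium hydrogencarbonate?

n(HCl) per titration = 0.03174 × 0.04121 = 1.308 × 10^-3 mol
n(NaHCO3) in each aliquot = 1.308 × 10^-3 mol (1:1 ratio)
n(NaHCO3) in the whole flask = 1.308 × 10^-3 × 200.0/20.00 = 0.01308 mol
mass of NaHCO3 = 0.01308 × 84.01 = 1.099 g
% NaHCO3 = 1.099 / 1.614 × 100 = 68.08 %

68.08 %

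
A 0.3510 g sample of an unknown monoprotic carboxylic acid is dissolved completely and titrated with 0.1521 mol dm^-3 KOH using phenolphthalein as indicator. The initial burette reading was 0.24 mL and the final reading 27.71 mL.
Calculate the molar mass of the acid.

n(KOH) = 0.02747 L × 0.1521 mol/L = 4.178 × 10^-3 mol
n(HA) = 4.178 × 10^-3 mol (1:1 ratio)
M = m / n = 0.3510 g / 4.178 × 10^-3 mol = 84.01 g/mol

84.01 g/mol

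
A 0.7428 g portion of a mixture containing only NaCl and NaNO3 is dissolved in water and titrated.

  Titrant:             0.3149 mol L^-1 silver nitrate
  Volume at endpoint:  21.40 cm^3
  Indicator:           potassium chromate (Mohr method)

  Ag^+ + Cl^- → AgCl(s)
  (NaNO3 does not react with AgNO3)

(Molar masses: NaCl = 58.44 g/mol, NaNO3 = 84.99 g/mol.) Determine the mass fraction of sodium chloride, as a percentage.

n(AgNO3) = 0.02140 × 0.3149 = 6.739 × 10^-3 mol
Let x = n(NaCl), y = n(NaNO3).
Titrant: 1x = 6.739 × 10^-3;  mass: 58.44x + 84.99y = 0.7428
Solving, x = 6.739 × 10^-3 mol, y = 4.106 × 10^-3 mol
mass of NaCl = 6.739 × 10^-3 × 58.44 = 0.3938 g
% NaCl = 0.3938 / 0.7428 × 100 = 53.02 %

53.02 %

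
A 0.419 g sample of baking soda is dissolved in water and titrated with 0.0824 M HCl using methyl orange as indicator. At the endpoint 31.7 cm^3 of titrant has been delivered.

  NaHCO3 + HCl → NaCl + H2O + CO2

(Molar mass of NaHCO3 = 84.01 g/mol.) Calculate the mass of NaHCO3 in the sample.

0.219 g

n(HCl) = 0.0317 L × 0.0824 mol/L = 2.61 × 10^-3 mol
n(NaHCO3) = 2.61 × 10^-3 mol (1:1 ratio)
mass of NaHCO3 = 2.61 × 10^-3 × 84.01 g/mol = 0.219 g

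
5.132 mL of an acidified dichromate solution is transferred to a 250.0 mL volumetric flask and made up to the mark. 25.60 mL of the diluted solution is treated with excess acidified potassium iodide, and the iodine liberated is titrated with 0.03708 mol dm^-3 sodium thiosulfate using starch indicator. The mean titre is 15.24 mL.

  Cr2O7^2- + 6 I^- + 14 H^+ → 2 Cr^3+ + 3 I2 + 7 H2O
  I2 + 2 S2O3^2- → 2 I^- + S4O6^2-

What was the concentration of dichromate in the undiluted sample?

n(S2O3^2-) = 0.01524 × 0.03708 = 5.651 × 10^-4 mol
n(I2) = n(S2O3^2-)/2 = 2.825 × 10^-4 mol
From the 1:3 ratio, n(Cr2O7^2-) in the aliquot = 1/3 × 2.825 × 10^-4 = 9.418 × 10^-5 mol
[Cr2O7^2-]_dilute = 9.418 × 10^-5 / 0.02560 = 0.003679 mol/L
[Cr2O7^2-]_original = 0.003679 × 250.0/5.132 = 0.1792 mol/L

0.1792 mol/L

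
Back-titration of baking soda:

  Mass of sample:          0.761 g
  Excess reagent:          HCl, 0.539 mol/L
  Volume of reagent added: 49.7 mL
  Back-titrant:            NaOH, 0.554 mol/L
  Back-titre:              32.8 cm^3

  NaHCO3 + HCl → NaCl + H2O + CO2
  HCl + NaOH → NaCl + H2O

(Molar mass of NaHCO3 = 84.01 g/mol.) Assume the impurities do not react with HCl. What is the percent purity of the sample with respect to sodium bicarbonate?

n(HCl) added = 0.0497 × 0.539 = 0.0268 mol
n(NaOH) used in back-titration = 0.0328 × 0.554 = 0.0182 mol
n(HCl) left over = 0.0182 mol (1:1 ratio)
n(HCl) consumed by analyte = 0.0268 − 0.0182 = 8.62 × 10^-3 mol
n(NaHCO3) = 8.62 × 10^-3 mol (1:1 ratio)
mass of NaHCO3 = 8.62 × 10^-3 × 84.01 = 0.724 g
% NaHCO3 = 0.724 / 0.761 × 100 = 95.1 %

95.1 %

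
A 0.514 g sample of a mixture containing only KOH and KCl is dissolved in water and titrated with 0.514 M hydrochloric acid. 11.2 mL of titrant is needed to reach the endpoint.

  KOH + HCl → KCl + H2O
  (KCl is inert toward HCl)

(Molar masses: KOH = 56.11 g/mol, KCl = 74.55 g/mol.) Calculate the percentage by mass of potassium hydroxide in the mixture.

62.8 %

n(HCl) = 0.0112 × 0.514 = 5.76 × 10^-3 mol
Let x = n(KOH), y = n(KCl).
Titrant: 1x = 5.76 × 10^-3;  mass: 56.11x + 74.55y = 0.514
Solving, x = 5.76 × 10^-3 mol, y = 2.56 × 10^-3 mol
mass of KOH = 5.76 × 10^-3 × 56.11 = 0.323 g
% KOH = 0.323 / 0.514 × 100 = 62.8 %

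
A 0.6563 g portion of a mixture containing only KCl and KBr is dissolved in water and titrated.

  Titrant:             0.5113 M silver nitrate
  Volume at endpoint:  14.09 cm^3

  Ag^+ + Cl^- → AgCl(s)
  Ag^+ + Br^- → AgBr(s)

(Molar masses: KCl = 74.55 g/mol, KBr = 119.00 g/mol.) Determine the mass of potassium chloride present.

0.3371 g

n(AgNO3) = 0.01409 × 0.5113 = 7.204 × 10^-3 mol
Let x = n(KCl), y = n(KBr).
Titrant: 1x + 1y = 7.204 × 10^-3;  mass: 74.55x + 119.00y = 0.6563
Solving, x = 4.522 × 10^-3 mol, y = 2.682 × 10^-3 mol
mass of KCl = 4.522 × 10^-3 × 74.55 = 0.3371 g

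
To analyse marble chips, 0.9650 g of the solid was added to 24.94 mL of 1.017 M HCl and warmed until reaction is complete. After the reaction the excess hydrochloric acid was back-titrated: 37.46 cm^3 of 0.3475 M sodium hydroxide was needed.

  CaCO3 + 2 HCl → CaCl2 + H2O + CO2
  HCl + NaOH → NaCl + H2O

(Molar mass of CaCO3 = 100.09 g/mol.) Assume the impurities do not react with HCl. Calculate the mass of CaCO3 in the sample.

n(HCl) added = 0.02494 × 1.017 = 0.02536 mol
n(NaOH) used in back-titration = 0.03746 × 0.3475 = 0.01302 mol
n(HCl) left over = 0.01302 mol (1:1 ratio)
n(HCl) consumed by analyte = 0.02536 − 0.01302 = 0.01235 mol
From the 1:2 ratio, n(CaCO3) = 1/2 × 0.01235 = 6.173 × 10^-3 mol
mass of CaCO3 = 6.173 × 10^-3 × 100.09 = 0.6179 g

0.6179 g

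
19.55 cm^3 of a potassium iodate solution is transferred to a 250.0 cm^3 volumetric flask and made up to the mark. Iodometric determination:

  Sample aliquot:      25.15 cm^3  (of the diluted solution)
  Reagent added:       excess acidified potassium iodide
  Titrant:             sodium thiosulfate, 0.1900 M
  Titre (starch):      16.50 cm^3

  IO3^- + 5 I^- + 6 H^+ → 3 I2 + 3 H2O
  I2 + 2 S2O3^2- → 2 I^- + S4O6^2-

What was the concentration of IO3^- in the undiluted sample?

0.2657 M

n(S2O3^2-) = 0.01650 × 0.1900 = 3.135 × 10^-3 mol
n(I2) = n(S2O3^2-)/2 = 1.568 × 10^-3 mol
From the 1:3 ratio, n(IO3^-) in the aliquot = 1/3 × 1.568 × 10^-3 = 5.225 × 10^-4 mol
[IO3^-]_dilute = 5.225 × 10^-4 / 0.02515 = 0.02078 mol/L
[IO3^-]_original = 0.02078 × 250.0/19.55 = 0.2657 mol/L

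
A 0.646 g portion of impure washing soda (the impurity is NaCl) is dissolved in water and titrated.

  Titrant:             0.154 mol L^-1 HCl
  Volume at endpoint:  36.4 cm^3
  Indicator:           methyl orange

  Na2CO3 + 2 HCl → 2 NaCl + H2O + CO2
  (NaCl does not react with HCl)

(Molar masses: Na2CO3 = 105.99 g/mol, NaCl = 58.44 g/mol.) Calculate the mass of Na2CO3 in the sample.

0.297 g

n(HCl) = 0.0364 × 0.154 = 5.61 × 10^-3 mol
Let x = n(Na2CO3), y = n(NaCl).
Titrant: 2x = 5.61 × 10^-3;  mass: 105.99x + 58.44y = 0.646
Solving, x = 2.80 × 10^-3 mol, y = 5.97 × 10^-3 mol
mass of Na2CO3 = 2.80 × 10^-3 × 105.99 = 0.297 g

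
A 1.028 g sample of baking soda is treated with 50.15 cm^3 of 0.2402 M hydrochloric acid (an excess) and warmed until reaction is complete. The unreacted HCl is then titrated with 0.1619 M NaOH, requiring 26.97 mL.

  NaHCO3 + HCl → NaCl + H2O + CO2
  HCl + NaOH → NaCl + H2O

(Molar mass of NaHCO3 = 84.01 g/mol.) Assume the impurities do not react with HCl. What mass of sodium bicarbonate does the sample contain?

n(HCl) added = 0.05015 × 0.2402 = 0.01205 mol
n(NaOH) used in back-titration = 0.02697 × 0.1619 = 4.366 × 10^-3 mol
n(HCl) left over = 4.366 × 10^-3 mol (1:1 ratio)
n(HCl) consumed by analyte = 0.01205 − 4.366 × 10^-3 = 7.680 × 10^-3 mol
n(NaHCO3) = 7.680 × 10^-3 mol (1:1 ratio)
mass of NaHCO3 = 7.680 × 10^-3 × 84.01 = 0.6452 g

0.6452 g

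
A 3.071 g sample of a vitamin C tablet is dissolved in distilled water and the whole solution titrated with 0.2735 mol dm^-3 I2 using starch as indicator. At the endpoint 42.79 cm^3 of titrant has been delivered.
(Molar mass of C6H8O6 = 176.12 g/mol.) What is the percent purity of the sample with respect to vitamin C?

C6H8O6 + I2 → C6H6O6 + 2 HI
n(I2) = 0.04279 L × 0.2735 mol/L = 0.01170 mol
n(C6H8O6) = 0.01170 mol (1:1 ratio)
mass of C6H8O6 = 0.01170 × 176.12 g/mol = 2.061 g
% C6H8O6 = 2.061 / 3.071 × 100 = 67.12 %

67.12 %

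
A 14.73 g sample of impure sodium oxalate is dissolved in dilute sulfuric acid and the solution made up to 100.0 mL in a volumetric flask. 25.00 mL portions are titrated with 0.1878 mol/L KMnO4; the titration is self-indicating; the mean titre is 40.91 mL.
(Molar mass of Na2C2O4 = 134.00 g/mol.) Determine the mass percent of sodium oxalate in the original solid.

2 MnO4^- + 5 C2O4^2- + 16 H^+ → 2 Mn^2+ + 10 CO2 + 8 H2O
n(KMnO4) per titration = 0.04091 × 0.1878 = 7.683 × 10^-3 mol
From the 5:2 ratio, n(Na2C2O4) in each aliquot = 5/2 × 7.683 × 10^-3 = 0.01921 mol
n(Na2C2O4) in the whole flask = 0.01921 × 100.0/25.00 = 0.07683 mol
mass of Na2C2O4 = 0.07683 × 134.00 = 10.30 g
% Na2C2O4 = 10.30 / 14.73 × 100 = 69.89 %

69.89 %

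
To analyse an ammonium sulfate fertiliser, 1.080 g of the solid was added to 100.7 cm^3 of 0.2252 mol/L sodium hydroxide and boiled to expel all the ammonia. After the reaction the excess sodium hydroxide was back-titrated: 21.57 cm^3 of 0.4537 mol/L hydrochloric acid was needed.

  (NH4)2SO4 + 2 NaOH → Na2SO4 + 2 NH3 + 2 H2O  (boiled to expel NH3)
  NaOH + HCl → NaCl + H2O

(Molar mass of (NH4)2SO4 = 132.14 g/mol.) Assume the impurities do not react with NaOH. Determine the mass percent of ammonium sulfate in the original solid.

78.86 %

n(NaOH) added = 0.1007 × 0.2252 = 0.02268 mol
n(HCl) used in back-titration = 0.02157 × 0.4537 = 9.786 × 10^-3 mol
n(NaOH) left over = 9.786 × 10^-3 mol (1:1 ratio)
n(NaOH) consumed by analyte = 0.02268 − 9.786 × 10^-3 = 0.01289 mol
From the 1:2 ratio, n((NH4)2SO4) = 1/2 × 0.01289 = 6.446 × 10^-3 mol
mass of (NH4)2SO4 = 6.446 × 10^-3 × 132.14 = 0.8517 g
% (NH4)2SO4 = 0.8517 / 1.080 × 100 = 78.86 %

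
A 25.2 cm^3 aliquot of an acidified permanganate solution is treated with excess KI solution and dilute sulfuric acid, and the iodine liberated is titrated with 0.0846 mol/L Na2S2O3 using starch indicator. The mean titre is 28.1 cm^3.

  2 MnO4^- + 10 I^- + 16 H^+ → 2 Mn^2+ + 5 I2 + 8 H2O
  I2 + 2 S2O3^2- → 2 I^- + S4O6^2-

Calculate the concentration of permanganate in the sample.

0.0189 mol/L

n(S2O3^2-) = 0.0281 × 0.0846 = 2.38 × 10^-3 mol
n(I2) = n(S2O3^2-)/2 = 1.19 × 10^-3 mol
From the 2:5 ratio, n(MnO4^-) in the aliquot = 2/5 × 1.19 × 10^-3 = 4.75 × 10^-4 mol
[MnO4^-] = 4.75 × 10^-4 / 0.0252 = 0.0189 mol/L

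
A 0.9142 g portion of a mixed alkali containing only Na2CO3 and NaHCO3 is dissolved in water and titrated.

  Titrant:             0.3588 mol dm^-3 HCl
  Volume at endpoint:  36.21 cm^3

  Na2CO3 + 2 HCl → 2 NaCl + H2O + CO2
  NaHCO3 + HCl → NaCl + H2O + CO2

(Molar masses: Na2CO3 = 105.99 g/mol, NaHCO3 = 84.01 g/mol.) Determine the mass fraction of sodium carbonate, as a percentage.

33.13 %

n(HCl) = 0.03621 × 0.3588 = 0.01299 mol
Let x = n(Na2CO3), y = n(NaHCO3).
Titrant: 2x + 1y = 0.01299;  mass: 105.99x + 84.01y = 0.9142
Solving, x = 2.858 × 10^-3 mol, y = 7.277 × 10^-3 mol
mass of Na2CO3 = 2.858 × 10^-3 × 105.99 = 0.3029 g
% Na2CO3 = 0.3029 / 0.9142 × 100 = 33.13 %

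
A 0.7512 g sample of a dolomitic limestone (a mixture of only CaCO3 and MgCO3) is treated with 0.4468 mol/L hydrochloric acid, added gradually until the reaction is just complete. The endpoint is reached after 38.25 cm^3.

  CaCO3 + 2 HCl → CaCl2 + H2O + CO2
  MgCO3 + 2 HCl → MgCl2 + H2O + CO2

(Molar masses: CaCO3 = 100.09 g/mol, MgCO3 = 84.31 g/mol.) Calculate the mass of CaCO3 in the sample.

0.1951 g

n(HCl) = 0.03825 × 0.4468 = 0.01709 mol
Let x = n(CaCO3), y = n(MgCO3).
Titrant: 2x + 2y = 0.01709;  mass: 100.09x + 84.31y = 0.7512
Solving, x = 1.950 × 10^-3 mol, y = 6.595 × 10^-3 mol
mass of CaCO3 = 1.950 × 10^-3 × 100.09 = 0.1951 g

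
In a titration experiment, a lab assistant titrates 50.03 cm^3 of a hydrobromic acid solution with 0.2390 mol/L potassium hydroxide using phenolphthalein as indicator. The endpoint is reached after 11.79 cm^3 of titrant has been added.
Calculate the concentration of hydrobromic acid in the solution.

0.05632 mol/L

HBr + KOH → KBr + H2O
n(KOH) = 0.01179 L × 0.2390 mol/L = 2.818 × 10^-3 mol
n(HBr) = 2.818 × 10^-3 mol (1:1 mole ratio)
[HBr] = 2.818 × 10^-3 mol / 0.05003 L = 0.05632 mol/L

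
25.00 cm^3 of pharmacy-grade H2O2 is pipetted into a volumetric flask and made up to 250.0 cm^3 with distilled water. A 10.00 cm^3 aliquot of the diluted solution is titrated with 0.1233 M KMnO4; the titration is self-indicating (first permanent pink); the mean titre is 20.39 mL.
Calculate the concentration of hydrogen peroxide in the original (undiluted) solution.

2 MnO4^- + 5 H2O2 + 6 H^+ → 2 Mn^2+ + 5 O2 + 8 H2O
n(KMnO4) = 0.02039 × 0.1233 = 2.514 × 10^-3 mol
From the 5:2 ratio, n(H2O2) in the aliquot = 5/2 × 2.514 × 10^-3 = 6.285 × 10^-3 mol
[H2O2]_dilute = 6.285 × 10^-3 / 0.01000 = 0.6285 mol/L
Dilution factor = 250.0 / 25.00 = 10.00
[H2O2]_stock = 0.6285 × 10.00 = 6.285 mol/L

6.285 M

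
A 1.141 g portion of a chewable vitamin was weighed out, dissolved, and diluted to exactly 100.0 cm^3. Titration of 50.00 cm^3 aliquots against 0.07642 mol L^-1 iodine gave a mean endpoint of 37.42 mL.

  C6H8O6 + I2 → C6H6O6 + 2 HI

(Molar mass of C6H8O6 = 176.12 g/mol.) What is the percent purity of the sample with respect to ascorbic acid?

n(I2) per titration = 0.03742 × 0.07642 = 2.860 × 10^-3 mol
n(C6H8O6) in each aliquot = 2.860 × 10^-3 mol (1:1 ratio)
n(C6H8O6) in the whole flask = 2.860 × 10^-3 × 100.0/50.00 = 5.719 × 10^-3 mol
mass of C6H8O6 = 5.719 × 10^-3 × 176.12 = 1.007 g
% C6H8O6 = 1.007 / 1.141 × 100 = 88.28 %

88.28 %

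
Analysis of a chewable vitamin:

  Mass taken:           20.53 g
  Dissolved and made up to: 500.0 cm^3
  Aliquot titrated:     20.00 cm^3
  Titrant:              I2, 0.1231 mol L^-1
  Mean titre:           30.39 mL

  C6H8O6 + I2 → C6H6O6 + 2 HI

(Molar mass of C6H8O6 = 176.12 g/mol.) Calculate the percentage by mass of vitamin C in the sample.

n(I2) per titration = 0.03039 × 0.1231 = 3.741 × 10^-3 mol
n(C6H8O6) in each aliquot = 3.741 × 10^-3 mol (1:1 ratio)
n(C6H8O6) in the whole flask = 3.741 × 10^-3 × 500.0/20.00 = 0.09353 mol
mass of C6H8O6 = 0.09353 × 176.12 = 16.47 g
% C6H8O6 = 16.47 / 20.53 × 100 = 80.23 %

80.23 %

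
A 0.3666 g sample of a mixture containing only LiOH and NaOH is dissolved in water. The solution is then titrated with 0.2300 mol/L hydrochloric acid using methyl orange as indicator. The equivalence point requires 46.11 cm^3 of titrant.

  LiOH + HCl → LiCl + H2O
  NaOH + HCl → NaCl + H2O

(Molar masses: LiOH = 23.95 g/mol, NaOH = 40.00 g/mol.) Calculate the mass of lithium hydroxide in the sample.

0.08597 g

n(HCl) = 0.04611 × 0.2300 = 0.01061 mol
Let x = n(LiOH), y = n(NaOH).
Titrant: 1x + 1y = 0.01061;  mass: 23.95x + 40.00y = 0.3666
Solving, x = 3.590 × 10^-3 mol, y = 7.016 × 10^-3 mol
mass of LiOH = 3.590 × 10^-3 × 23.95 = 0.08597 g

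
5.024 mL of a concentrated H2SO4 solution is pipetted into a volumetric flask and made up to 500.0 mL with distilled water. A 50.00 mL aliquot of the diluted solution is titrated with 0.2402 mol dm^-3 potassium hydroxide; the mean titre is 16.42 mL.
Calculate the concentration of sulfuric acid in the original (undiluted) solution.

3.925 mol/L

H2SO4 + 2 KOH → K2SO4 + 2 H2O
n(KOH) = 0.01642 × 0.2402 = 3.944 × 10^-3 mol
From the 1:2 ratio, n(H2SO4) in the aliquot = 1/2 × 3.944 × 10^-3 = 1.972 × 10^-3 mol
[H2SO4]_dilute = 1.972 × 10^-3 / 0.05000 = 0.03944 mol/L
Dilution factor = 500.0 / 5.024 = 99.52
[H2SO4]_stock = 0.03944 × 99.52 = 3.925 mol/L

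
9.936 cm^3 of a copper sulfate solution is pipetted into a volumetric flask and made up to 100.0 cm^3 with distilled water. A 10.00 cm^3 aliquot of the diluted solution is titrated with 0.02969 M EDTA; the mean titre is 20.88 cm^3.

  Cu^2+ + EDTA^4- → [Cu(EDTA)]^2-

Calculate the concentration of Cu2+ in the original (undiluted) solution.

0.6239 M

n(EDTA) = 0.02088 × 0.02969 = 6.199 × 10^-4 mol
n(Cu2+) in the aliquot = 6.199 × 10^-4 mol (1:1 ratio)
[Cu2+]_dilute = 6.199 × 10^-4 / 0.01000 = 0.06199 mol/L
Dilution factor = 100.0 / 9.936 = 10.06
[Cu2+]_stock = 0.06199 × 10.06 = 0.6239 mol/L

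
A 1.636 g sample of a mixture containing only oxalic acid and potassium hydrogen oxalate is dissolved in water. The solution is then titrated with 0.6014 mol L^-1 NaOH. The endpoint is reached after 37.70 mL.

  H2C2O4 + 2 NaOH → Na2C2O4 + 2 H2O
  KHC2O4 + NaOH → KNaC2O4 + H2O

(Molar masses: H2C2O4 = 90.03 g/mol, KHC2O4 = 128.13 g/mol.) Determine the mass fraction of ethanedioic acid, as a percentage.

n(NaOH) = 0.03770 × 0.6014 = 0.02267 mol
Let x = n(H2C2O4), y = n(KHC2O4).
Titrant: 2x + 1y = 0.02267;  mass: 90.03x + 128.13y = 1.636
Solving, x = 7.634 × 10^-3 mol, y = 7.404 × 10^-3 mol
mass of H2C2O4 = 7.634 × 10^-3 × 90.03 = 0.6873 g
% H2C2O4 = 0.6873 / 1.636 × 100 = 42.01 %

42.01 %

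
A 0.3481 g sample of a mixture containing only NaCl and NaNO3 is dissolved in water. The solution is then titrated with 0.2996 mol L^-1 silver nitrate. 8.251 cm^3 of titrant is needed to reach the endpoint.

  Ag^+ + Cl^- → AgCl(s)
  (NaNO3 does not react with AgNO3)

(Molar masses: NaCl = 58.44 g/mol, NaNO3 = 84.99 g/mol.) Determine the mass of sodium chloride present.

0.1445 g

n(AgNO3) = 0.008251 × 0.2996 = 2.472 × 10^-3 mol
Let x = n(NaCl), y = n(NaNO3).
Titrant: 1x = 2.472 × 10^-3;  mass: 58.44x + 84.99y = 0.3481
Solving, x = 2.472 × 10^-3 mol, y = 2.396 × 10^-3 mol
mass of NaCl = 2.472 × 10^-3 × 58.44 = 0.1445 g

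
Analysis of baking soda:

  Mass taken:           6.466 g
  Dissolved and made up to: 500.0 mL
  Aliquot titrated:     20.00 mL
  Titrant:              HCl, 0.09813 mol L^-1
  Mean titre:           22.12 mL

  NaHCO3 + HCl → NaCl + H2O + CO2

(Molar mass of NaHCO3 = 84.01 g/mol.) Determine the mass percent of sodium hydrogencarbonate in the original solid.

n(HCl) per titration = 0.02212 × 0.09813 = 2.171 × 10^-3 mol
n(NaHCO3) in each aliquot = 2.171 × 10^-3 mol (1:1 ratio)
n(NaHCO3) in the whole flask = 2.171 × 10^-3 × 500.0/20.00 = 0.05427 mol
mass of NaHCO3 = 0.05427 × 84.01 = 4.559 g
% NaHCO3 = 4.559 / 6.466 × 100 = 70.51 %

70.51 %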